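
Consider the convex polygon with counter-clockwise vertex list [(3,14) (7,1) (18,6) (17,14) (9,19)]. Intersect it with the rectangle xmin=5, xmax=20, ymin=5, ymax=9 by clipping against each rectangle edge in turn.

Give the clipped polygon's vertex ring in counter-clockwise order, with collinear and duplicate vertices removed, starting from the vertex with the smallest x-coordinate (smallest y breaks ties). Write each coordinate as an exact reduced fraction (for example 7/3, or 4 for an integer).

1. After x ≥ 5: [(5,47/3) (5,15/2) (7,1) (18,6) (17,14) (9,19)]
2. After x ≤ 20: [(5,47/3) (5,15/2) (7,1) (18,6) (17,14) (9,19)]
3. After y ≥ 5: [(5,47/3) (5,15/2) (75/13,5) (79/5,5) (18,6) (17,14) (9,19)]
4. After y ≤ 9: [(5,9) (5,15/2) (75/13,5) (79/5,5) (18,6) (141/8,9)]
5. Canonical ring: [(5,15/2) (75/13,5) (79/5,5) (18,6) (141/8,9) (5,9)]

Clipped polygon: [(5,15/2) (75/13,5) (79/5,5) (18,6) (141/8,9) (5,9)]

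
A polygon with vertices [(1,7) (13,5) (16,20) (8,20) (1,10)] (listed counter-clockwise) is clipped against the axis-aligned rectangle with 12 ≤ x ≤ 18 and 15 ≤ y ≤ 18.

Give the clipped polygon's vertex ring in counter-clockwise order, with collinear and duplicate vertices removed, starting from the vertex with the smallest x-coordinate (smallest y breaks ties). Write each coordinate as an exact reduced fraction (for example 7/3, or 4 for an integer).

Clipped polygon: [(12,15) (15,15) (78/5,18) (12,18)]

1. After x ≥ 12: [(12,31/6) (13,5) (16,20) (12,20)]
2. After x ≤ 18: [(12,31/6) (13,5) (16,20) (12,20)]
3. After y ≥ 15: [(12,15) (15,15) (16,20) (12,20)]
4. After y ≤ 18: [(12,18) (12,15) (15,15) (78/5,18)]
5. Canonical ring: [(12,15) (15,15) (78/5,18) (12,18)]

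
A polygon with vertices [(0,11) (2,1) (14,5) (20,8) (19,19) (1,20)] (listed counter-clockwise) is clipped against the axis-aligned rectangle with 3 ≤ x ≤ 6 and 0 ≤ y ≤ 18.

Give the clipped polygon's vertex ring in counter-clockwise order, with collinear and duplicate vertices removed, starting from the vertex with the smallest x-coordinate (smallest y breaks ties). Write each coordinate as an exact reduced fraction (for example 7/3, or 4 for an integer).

1. After x ≥ 3: [(3,4/3) (14,5) (20,8) (19,19) (3,179/9)]
2. After x ≤ 6: [(3,4/3) (6,7/3) (6,355/18) (3,179/9)]
3. After y ≥ 0: [(3,4/3) (6,7/3) (6,355/18) (3,179/9)]
4. After y ≤ 18: [(3,18) (3,4/3) (6,7/3) (6,18)]
5. Canonical ring: [(3,4/3) (6,7/3) (6,18) (3,18)]

Clipped polygon: [(3,4/3) (6,7/3) (6,18) (3,18)]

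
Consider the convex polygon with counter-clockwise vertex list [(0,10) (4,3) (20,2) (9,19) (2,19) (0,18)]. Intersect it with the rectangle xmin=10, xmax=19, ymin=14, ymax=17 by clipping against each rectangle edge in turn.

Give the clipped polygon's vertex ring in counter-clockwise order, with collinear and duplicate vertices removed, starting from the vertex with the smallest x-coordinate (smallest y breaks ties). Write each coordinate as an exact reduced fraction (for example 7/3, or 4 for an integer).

Clipped polygon: [(10,14) (208/17,14) (175/17,17) (10,17)]

1. After x ≥ 10: [(10,21/8) (20,2) (10,192/11)]
2. After x ≤ 19: [(10,21/8) (19,33/16) (19,39/11) (10,192/11)]
3. After y ≥ 14: [(10,14) (208/17,14) (10,192/11)]
4. After y ≤ 17: [(10,17) (10,14) (208/17,14) (175/17,17)]
5. Canonical ring: [(10,14) (208/17,14) (175/17,17) (10,17)]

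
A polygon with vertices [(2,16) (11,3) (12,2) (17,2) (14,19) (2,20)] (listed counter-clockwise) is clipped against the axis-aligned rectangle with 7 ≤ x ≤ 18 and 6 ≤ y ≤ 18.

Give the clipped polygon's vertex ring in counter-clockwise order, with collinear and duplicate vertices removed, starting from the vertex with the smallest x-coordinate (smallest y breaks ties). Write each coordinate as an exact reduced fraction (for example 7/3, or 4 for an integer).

Clipped polygon: [(7,79/9) (116/13,6) (277/17,6) (241/17,18) (7,18)]

1. After x ≥ 7: [(7,79/9) (11,3) (12,2) (17,2) (14,19) (7,235/12)]
2. After x ≤ 18: [(7,79/9) (11,3) (12,2) (17,2) (14,19) (7,235/12)]
3. After y ≥ 6: [(7,79/9) (116/13,6) (277/17,6) (14,19) (7,235/12)]
4. After y ≤ 18: [(7,18) (7,79/9) (116/13,6) (277/17,6) (241/17,18)]
5. Canonical ring: [(7,79/9) (116/13,6) (277/17,6) (241/17,18) (7,18)]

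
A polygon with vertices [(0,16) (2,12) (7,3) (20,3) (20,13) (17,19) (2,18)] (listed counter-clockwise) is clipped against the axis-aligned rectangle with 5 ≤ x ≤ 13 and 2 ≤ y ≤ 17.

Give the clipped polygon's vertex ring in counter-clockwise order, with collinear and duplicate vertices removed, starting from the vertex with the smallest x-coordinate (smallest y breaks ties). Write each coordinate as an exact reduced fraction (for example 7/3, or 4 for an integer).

Clipped polygon: [(5,33/5) (7,3) (13,3) (13,17) (5,17)]

1. After x ≥ 5: [(5,33/5) (7,3) (20,3) (20,13) (17,19) (5,91/5)]
2. After x ≤ 13: [(5,33/5) (7,3) (13,3) (13,281/15) (5,91/5)]
3. After y ≥ 2: [(5,33/5) (7,3) (13,3) (13,281/15) (5,91/5)]
4. After y ≤ 17: [(5,17) (5,33/5) (7,3) (13,3) (13,17)]
5. Canonical ring: [(5,33/5) (7,3) (13,3) (13,17) (5,17)]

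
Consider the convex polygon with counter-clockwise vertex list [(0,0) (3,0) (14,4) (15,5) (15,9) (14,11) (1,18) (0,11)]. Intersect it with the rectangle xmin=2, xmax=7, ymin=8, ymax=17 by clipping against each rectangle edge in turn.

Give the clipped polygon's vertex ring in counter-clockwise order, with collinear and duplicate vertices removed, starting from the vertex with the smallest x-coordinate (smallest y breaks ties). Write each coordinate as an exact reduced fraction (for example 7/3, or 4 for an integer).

Clipped polygon: [(2,8) (7,8) (7,192/13) (20/7,17) (2,17)]

1. After x ≥ 2: [(2,0) (3,0) (14,4) (15,5) (15,9) (14,11) (2,227/13)]
2. After x ≤ 7: [(2,0) (3,0) (7,16/11) (7,192/13) (2,227/13)]
3. After y ≥ 8: [(2,8) (7,8) (7,192/13) (2,227/13)]
4. After y ≤ 17: [(2,17) (2,8) (7,8) (7,192/13) (20/7,17)]
5. Canonical ring: [(2,8) (7,8) (7,192/13) (20/7,17) (2,17)]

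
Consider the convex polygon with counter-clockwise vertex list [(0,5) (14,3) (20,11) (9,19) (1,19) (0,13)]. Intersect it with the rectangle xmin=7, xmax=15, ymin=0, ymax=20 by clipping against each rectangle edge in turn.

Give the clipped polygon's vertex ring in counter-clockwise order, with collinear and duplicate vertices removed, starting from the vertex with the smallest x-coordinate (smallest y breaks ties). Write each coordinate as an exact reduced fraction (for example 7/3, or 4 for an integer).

Clipped polygon: [(7,4) (14,3) (15,13/3) (15,161/11) (9,19) (7,19)]

1. After x ≥ 7: [(7,4) (14,3) (20,11) (9,19) (7,19)]
2. After x ≤ 15: [(7,4) (14,3) (15,13/3) (15,161/11) (9,19) (7,19)]
3. After y ≥ 0: [(7,4) (14,3) (15,13/3) (15,161/11) (9,19) (7,19)]
4. After y ≤ 20: [(7,4) (14,3) (15,13/3) (15,161/11) (9,19) (7,19)]
5. Canonical ring: [(7,4) (14,3) (15,13/3) (15,161/11) (9,19) (7,19)]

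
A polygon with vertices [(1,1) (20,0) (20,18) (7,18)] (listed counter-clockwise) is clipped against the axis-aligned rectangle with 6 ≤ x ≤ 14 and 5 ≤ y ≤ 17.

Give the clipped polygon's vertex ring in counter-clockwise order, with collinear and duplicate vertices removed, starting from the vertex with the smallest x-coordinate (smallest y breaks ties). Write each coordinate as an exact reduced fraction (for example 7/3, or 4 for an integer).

Clipped polygon: [(6,5) (14,5) (14,17) (113/17,17) (6,91/6)]

1. After x ≥ 6: [(6,91/6) (6,14/19) (20,0) (20,18) (7,18)]
2. After x ≤ 14: [(6,91/6) (6,14/19) (14,6/19) (14,18) (7,18)]
3. After y ≥ 5: [(6,91/6) (6,5) (14,5) (14,18) (7,18)]
4. After y ≤ 17: [(113/17,17) (6,91/6) (6,5) (14,5) (14,17)]
5. Canonical ring: [(6,5) (14,5) (14,17) (113/17,17) (6,91/6)]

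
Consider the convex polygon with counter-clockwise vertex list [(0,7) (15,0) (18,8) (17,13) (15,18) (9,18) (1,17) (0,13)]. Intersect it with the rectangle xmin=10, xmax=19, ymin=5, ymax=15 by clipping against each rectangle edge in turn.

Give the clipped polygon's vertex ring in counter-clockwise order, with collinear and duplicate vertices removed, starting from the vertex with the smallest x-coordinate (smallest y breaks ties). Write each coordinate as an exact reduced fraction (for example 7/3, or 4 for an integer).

Clipped polygon: [(10,5) (135/8,5) (18,8) (17,13) (81/5,15) (10,15)]

1. After x ≥ 10: [(10,7/3) (15,0) (18,8) (17,13) (15,18) (10,18)]
2. After x ≤ 19: [(10,7/3) (15,0) (18,8) (17,13) (15,18) (10,18)]
3. After y ≥ 5: [(10,5) (135/8,5) (18,8) (17,13) (15,18) (10,18)]
4. After y ≤ 15: [(10,15) (10,5) (135/8,5) (18,8) (17,13) (81/5,15)]
5. Canonical ring: [(10,5) (135/8,5) (18,8) (17,13) (81/5,15) (10,15)]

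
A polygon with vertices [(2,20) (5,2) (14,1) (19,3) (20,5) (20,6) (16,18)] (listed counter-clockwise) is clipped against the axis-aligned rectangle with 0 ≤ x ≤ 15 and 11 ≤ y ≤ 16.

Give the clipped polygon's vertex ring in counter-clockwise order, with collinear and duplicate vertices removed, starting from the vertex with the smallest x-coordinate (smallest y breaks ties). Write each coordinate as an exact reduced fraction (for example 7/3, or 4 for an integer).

Clipped polygon: [(8/3,16) (7/2,11) (15,11) (15,16)]

1. After x ≥ 0: [(2,20) (5,2) (14,1) (19,3) (20,5) (20,6) (16,18)]
2. After x ≤ 15: [(15,127/7) (2,20) (5,2) (14,1) (15,7/5)]
3. After y ≥ 11: [(15,11) (15,127/7) (2,20) (7/2,11)]
4. After y ≤ 16: [(15,11) (15,16) (8/3,16) (7/2,11)]
5. Canonical ring: [(8/3,16) (7/2,11) (15,11) (15,16)]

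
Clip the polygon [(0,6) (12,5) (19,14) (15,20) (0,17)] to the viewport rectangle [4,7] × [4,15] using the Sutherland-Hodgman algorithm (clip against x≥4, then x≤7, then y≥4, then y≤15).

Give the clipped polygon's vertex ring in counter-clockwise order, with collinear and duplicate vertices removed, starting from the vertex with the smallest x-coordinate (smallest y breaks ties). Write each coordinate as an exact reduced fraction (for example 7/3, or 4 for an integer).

Clipped polygon: [(4,17/3) (7,65/12) (7,15) (4,15)]

1. After x ≥ 4: [(4,17/3) (12,5) (19,14) (15,20) (4,89/5)]
2. After x ≤ 7: [(4,17/3) (7,65/12) (7,92/5) (4,89/5)]
3. After y ≥ 4: [(4,17/3) (7,65/12) (7,92/5) (4,89/5)]
4. After y ≤ 15: [(4,15) (4,17/3) (7,65/12) (7,15)]
5. Canonical ring: [(4,17/3) (7,65/12) (7,15) (4,15)]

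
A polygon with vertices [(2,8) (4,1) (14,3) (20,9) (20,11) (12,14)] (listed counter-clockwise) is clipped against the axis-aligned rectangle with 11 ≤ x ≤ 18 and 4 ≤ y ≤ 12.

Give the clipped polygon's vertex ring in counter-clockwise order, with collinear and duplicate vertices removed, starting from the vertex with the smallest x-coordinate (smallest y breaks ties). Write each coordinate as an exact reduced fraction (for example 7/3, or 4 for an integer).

Clipped polygon: [(11,4) (15,4) (18,7) (18,47/4) (52/3,12) (11,12)]

1. After x ≥ 11: [(11,67/5) (11,12/5) (14,3) (20,9) (20,11) (12,14)]
2. After x ≤ 18: [(11,67/5) (11,12/5) (14,3) (18,7) (18,47/4) (12,14)]
3. After y ≥ 4: [(11,67/5) (11,4) (15,4) (18,7) (18,47/4) (12,14)]
4. After y ≤ 12: [(11,12) (11,4) (15,4) (18,7) (18,47/4) (52/3,12)]
5. Canonical ring: [(11,4) (15,4) (18,7) (18,47/4) (52/3,12) (11,12)]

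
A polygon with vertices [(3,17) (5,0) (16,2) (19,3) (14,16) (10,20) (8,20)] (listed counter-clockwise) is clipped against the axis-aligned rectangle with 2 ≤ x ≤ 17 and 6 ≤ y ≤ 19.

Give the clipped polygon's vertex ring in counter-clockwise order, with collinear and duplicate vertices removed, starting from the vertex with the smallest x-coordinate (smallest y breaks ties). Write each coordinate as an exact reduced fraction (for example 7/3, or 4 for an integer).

1. After x ≥ 2: [(3,17) (5,0) (16,2) (19,3) (14,16) (10,20) (8,20)]
2. After x ≤ 17: [(3,17) (5,0) (16,2) (17,7/3) (17,41/5) (14,16) (10,20) (8,20)]
3. After y ≥ 6: [(3,17) (73/17,6) (17,6) (17,41/5) (14,16) (10,20) (8,20)]
4. After y ≤ 19: [(19/3,19) (3,17) (73/17,6) (17,6) (17,41/5) (14,16) (11,19)]
5. Canonical ring: [(3,17) (73/17,6) (17,6) (17,41/5) (14,16) (11,19) (19/3,19)]

Clipped polygon: [(3,17) (73/17,6) (17,6) (17,41/5) (14,16) (11,19) (19/3,19)]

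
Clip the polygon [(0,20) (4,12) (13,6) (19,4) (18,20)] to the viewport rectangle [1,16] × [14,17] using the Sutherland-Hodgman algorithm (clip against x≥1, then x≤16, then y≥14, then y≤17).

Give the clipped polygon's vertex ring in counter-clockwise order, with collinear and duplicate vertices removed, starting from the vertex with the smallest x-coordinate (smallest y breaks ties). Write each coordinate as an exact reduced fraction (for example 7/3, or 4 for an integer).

Clipped polygon: [(3/2,17) (3,14) (16,14) (16,17)]

1. After x ≥ 1: [(1,20) (1,18) (4,12) (13,6) (19,4) (18,20)]
2. After x ≤ 16: [(16,20) (1,20) (1,18) (4,12) (13,6) (16,5)]
3. After y ≥ 14: [(16,14) (16,20) (1,20) (1,18) (3,14)]
4. After y ≤ 17: [(16,14) (16,17) (3/2,17) (3,14)]
5. Canonical ring: [(3/2,17) (3,14) (16,14) (16,17)]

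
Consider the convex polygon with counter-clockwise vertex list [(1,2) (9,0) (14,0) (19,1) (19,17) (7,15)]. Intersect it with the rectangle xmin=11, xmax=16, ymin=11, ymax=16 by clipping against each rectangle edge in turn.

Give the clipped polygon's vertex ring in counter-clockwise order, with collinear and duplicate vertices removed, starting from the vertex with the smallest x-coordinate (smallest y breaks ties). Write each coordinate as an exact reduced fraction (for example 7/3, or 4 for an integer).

1. After x ≥ 11: [(11,0) (14,0) (19,1) (19,17) (11,47/3)]
2. After x ≤ 16: [(11,0) (14,0) (16,2/5) (16,33/2) (11,47/3)]
3. After y ≥ 11: [(11,11) (16,11) (16,33/2) (11,47/3)]
4. After y ≤ 16: [(11,11) (16,11) (16,16) (13,16) (11,47/3)]
5. Canonical ring: [(11,11) (16,11) (16,16) (13,16) (11,47/3)]

Clipped polygon: [(11,11) (16,11) (16,16) (13,16) (11,47/3)]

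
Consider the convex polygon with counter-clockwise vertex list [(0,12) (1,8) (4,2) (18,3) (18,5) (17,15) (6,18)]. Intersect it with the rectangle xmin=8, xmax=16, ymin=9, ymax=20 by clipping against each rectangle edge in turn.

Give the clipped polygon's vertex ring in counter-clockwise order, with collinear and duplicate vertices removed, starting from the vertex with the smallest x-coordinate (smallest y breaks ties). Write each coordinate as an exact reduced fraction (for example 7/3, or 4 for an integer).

Clipped polygon: [(8,9) (16,9) (16,168/11) (8,192/11)]

1. After x ≥ 8: [(8,16/7) (18,3) (18,5) (17,15) (8,192/11)]
2. After x ≤ 16: [(8,16/7) (16,20/7) (16,168/11) (8,192/11)]
3. After y ≥ 9: [(8,9) (16,9) (16,168/11) (8,192/11)]
4. After y ≤ 20: [(8,9) (16,9) (16,168/11) (8,192/11)]
5. Canonical ring: [(8,9) (16,9) (16,168/11) (8,192/11)]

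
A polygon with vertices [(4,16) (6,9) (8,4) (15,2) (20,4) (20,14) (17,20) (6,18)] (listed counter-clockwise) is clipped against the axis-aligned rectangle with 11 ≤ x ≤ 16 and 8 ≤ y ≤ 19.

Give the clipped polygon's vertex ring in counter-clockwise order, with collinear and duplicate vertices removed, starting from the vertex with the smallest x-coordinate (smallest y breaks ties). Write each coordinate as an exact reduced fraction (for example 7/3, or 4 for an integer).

1. After x ≥ 11: [(11,22/7) (15,2) (20,4) (20,14) (17,20) (11,208/11)]
2. After x ≤ 16: [(11,22/7) (15,2) (16,12/5) (16,218/11) (11,208/11)]
3. After y ≥ 8: [(11,8) (16,8) (16,218/11) (11,208/11)]
4. After y ≤ 19: [(11,8) (16,8) (16,19) (23/2,19) (11,208/11)]
5. Canonical ring: [(11,8) (16,8) (16,19) (23/2,19) (11,208/11)]

Clipped polygon: [(11,8) (16,8) (16,19) (23/2,19) (11,208/11)]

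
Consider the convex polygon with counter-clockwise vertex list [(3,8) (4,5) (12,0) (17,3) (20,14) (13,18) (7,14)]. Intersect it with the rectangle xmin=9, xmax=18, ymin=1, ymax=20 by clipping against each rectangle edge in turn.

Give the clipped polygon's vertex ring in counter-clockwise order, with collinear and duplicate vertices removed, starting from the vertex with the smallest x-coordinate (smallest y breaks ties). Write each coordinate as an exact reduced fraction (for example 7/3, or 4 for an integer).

Clipped polygon: [(9,15/8) (52/5,1) (41/3,1) (17,3) (18,20/3) (18,106/7) (13,18) (9,46/3)]

1. After x ≥ 9: [(9,15/8) (12,0) (17,3) (20,14) (13,18) (9,46/3)]
2. After x ≤ 18: [(9,15/8) (12,0) (17,3) (18,20/3) (18,106/7) (13,18) (9,46/3)]
3. After y ≥ 1: [(9,15/8) (52/5,1) (41/3,1) (17,3) (18,20/3) (18,106/7) (13,18) (9,46/3)]
4. After y ≤ 20: [(9,15/8) (52/5,1) (41/3,1) (17,3) (18,20/3) (18,106/7) (13,18) (9,46/3)]
5. Canonical ring: [(9,15/8) (52/5,1) (41/3,1) (17,3) (18,20/3) (18,106/7) (13,18) (9,46/3)]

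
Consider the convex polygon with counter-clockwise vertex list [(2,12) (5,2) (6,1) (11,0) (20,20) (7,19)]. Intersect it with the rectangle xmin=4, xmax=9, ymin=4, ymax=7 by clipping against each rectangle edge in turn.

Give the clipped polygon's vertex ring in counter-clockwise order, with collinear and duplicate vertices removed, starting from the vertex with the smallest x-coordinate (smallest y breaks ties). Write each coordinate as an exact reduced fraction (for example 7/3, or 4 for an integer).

1. After x ≥ 4: [(4,74/5) (4,16/3) (5,2) (6,1) (11,0) (20,20) (7,19)]
2. After x ≤ 9: [(4,74/5) (4,16/3) (5,2) (6,1) (9,2/5) (9,249/13) (7,19)]
3. After y ≥ 4: [(4,74/5) (4,16/3) (22/5,4) (9,4) (9,249/13) (7,19)]
4. After y ≤ 7: [(4,7) (4,16/3) (22/5,4) (9,4) (9,7)]
5. Canonical ring: [(4,16/3) (22/5,4) (9,4) (9,7) (4,7)]

Clipped polygon: [(4,16/3) (22/5,4) (9,4) (9,7) (4,7)]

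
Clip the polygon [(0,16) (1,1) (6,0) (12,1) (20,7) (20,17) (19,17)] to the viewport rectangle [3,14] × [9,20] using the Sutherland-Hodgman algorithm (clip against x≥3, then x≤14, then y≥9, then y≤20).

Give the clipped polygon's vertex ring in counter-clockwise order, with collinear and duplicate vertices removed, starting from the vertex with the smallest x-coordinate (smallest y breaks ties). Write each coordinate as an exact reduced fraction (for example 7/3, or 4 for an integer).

1. After x ≥ 3: [(3,307/19) (3,3/5) (6,0) (12,1) (20,7) (20,17) (19,17)]
2. After x ≤ 14: [(14,318/19) (3,307/19) (3,3/5) (6,0) (12,1) (14,5/2)]
3. After y ≥ 9: [(14,9) (14,318/19) (3,307/19) (3,9)]
4. After y ≤ 20: [(14,9) (14,318/19) (3,307/19) (3,9)]
5. Canonical ring: [(3,9) (14,9) (14,318/19) (3,307/19)]

Clipped polygon: [(3,9) (14,9) (14,318/19) (3,307/19)]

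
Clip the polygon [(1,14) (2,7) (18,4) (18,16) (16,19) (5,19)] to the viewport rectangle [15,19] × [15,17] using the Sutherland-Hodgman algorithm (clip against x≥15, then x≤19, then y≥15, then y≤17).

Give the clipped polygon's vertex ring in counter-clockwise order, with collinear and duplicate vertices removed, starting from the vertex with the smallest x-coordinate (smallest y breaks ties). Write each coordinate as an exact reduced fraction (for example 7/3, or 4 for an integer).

Clipped polygon: [(15,15) (18,15) (18,16) (52/3,17) (15,17)]

1. After x ≥ 15: [(15,73/16) (18,4) (18,16) (16,19) (15,19)]
2. After x ≤ 19: [(15,73/16) (18,4) (18,16) (16,19) (15,19)]
3. After y ≥ 15: [(15,15) (18,15) (18,16) (16,19) (15,19)]
4. After y ≤ 17: [(15,17) (15,15) (18,15) (18,16) (52/3,17)]
5. Canonical ring: [(15,15) (18,15) (18,16) (52/3,17) (15,17)]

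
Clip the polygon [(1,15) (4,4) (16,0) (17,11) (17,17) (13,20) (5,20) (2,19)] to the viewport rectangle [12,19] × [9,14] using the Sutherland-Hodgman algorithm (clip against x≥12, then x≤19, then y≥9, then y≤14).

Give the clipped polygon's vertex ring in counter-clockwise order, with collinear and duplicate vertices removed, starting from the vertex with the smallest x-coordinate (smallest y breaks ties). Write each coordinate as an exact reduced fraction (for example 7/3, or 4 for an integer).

Clipped polygon: [(12,9) (185/11,9) (17,11) (17,14) (12,14)]

1. After x ≥ 12: [(12,4/3) (16,0) (17,11) (17,17) (13,20) (12,20)]
2. After x ≤ 19: [(12,4/3) (16,0) (17,11) (17,17) (13,20) (12,20)]
3. After y ≥ 9: [(12,9) (185/11,9) (17,11) (17,17) (13,20) (12,20)]
4. After y ≤ 14: [(12,14) (12,9) (185/11,9) (17,11) (17,14)]
5. Canonical ring: [(12,9) (185/11,9) (17,11) (17,14) (12,14)]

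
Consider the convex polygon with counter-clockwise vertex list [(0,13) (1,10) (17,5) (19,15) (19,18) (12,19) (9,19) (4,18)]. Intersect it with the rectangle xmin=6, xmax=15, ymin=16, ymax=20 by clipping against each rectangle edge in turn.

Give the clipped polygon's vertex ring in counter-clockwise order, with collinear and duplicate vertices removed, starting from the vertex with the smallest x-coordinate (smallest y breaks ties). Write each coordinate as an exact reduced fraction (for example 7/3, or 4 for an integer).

Clipped polygon: [(6,16) (15,16) (15,130/7) (12,19) (9,19) (6,92/5)]

1. After x ≥ 6: [(6,135/16) (17,5) (19,15) (19,18) (12,19) (9,19) (6,92/5)]
2. After x ≤ 15: [(6,135/16) (15,45/8) (15,130/7) (12,19) (9,19) (6,92/5)]
3. After y ≥ 16: [(6,16) (15,16) (15,130/7) (12,19) (9,19) (6,92/5)]
4. After y ≤ 20: [(6,16) (15,16) (15,130/7) (12,19) (9,19) (6,92/5)]
5. Canonical ring: [(6,16) (15,16) (15,130/7) (12,19) (9,19) (6,92/5)]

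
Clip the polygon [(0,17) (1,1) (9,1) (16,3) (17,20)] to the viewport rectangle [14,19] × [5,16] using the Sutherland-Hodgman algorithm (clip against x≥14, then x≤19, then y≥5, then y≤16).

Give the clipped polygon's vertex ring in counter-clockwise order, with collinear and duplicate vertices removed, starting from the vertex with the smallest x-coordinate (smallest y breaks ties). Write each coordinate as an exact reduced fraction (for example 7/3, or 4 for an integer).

Clipped polygon: [(14,5) (274/17,5) (285/17,16) (14,16)]

1. After x ≥ 14: [(14,331/17) (14,17/7) (16,3) (17,20)]
2. After x ≤ 19: [(14,331/17) (14,17/7) (16,3) (17,20)]
3. After y ≥ 5: [(14,331/17) (14,5) (274/17,5) (17,20)]
4. After y ≤ 16: [(14,16) (14,5) (274/17,5) (285/17,16)]
5. Canonical ring: [(14,5) (274/17,5) (285/17,16) (14,16)]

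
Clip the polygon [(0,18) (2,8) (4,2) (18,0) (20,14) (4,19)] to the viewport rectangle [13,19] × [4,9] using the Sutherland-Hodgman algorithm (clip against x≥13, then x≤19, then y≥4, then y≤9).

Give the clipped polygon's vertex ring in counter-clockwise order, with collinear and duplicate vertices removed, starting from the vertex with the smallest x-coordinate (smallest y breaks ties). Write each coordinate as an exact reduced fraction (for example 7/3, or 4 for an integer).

Clipped polygon: [(13,4) (130/7,4) (19,7) (19,9) (13,9)]

1. After x ≥ 13: [(13,5/7) (18,0) (20,14) (13,259/16)]
2. After x ≤ 19: [(13,5/7) (18,0) (19,7) (19,229/16) (13,259/16)]
3. After y ≥ 4: [(13,4) (130/7,4) (19,7) (19,229/16) (13,259/16)]
4. After y ≤ 9: [(13,9) (13,4) (130/7,4) (19,7) (19,9)]
5. Canonical ring: [(13,4) (130/7,4) (19,7) (19,9) (13,9)]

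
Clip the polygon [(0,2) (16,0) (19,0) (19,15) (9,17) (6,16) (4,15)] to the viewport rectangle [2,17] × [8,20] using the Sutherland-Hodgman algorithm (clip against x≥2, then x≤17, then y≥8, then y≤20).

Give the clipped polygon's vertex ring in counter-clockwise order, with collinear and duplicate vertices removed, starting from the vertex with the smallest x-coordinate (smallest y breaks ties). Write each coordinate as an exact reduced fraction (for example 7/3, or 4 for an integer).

Clipped polygon: [(2,8) (17,8) (17,77/5) (9,17) (6,16) (4,15) (2,17/2)]

1. After x ≥ 2: [(2,17/2) (2,7/4) (16,0) (19,0) (19,15) (9,17) (6,16) (4,15)]
2. After x ≤ 17: [(2,17/2) (2,7/4) (16,0) (17,0) (17,77/5) (9,17) (6,16) (4,15)]
3. After y ≥ 8: [(2,17/2) (2,8) (17,8) (17,77/5) (9,17) (6,16) (4,15)]
4. After y ≤ 20: [(2,17/2) (2,8) (17,8) (17,77/5) (9,17) (6,16) (4,15)]
5. Canonical ring: [(2,8) (17,8) (17,77/5) (9,17) (6,16) (4,15) (2,17/2)]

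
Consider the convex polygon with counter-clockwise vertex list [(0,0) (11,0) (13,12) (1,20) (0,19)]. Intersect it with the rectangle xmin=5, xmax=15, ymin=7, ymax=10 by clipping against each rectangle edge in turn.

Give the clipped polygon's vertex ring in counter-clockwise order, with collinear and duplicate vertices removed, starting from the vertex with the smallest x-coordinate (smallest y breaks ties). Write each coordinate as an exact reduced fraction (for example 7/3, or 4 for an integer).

1. After x ≥ 5: [(5,0) (11,0) (13,12) (5,52/3)]
2. After x ≤ 15: [(5,0) (11,0) (13,12) (5,52/3)]
3. After y ≥ 7: [(5,7) (73/6,7) (13,12) (5,52/3)]
4. After y ≤ 10: [(5,10) (5,7) (73/6,7) (38/3,10)]
5. Canonical ring: [(5,7) (73/6,7) (38/3,10) (5,10)]

Clipped polygon: [(5,7) (73/6,7) (38/3,10) (5,10)]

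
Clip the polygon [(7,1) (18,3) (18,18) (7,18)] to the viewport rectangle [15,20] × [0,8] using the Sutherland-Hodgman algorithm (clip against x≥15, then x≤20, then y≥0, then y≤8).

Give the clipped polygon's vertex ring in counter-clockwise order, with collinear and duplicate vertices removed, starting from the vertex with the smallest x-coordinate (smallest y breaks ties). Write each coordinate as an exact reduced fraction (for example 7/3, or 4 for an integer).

Clipped polygon: [(15,27/11) (18,3) (18,8) (15,8)]

1. After x ≥ 15: [(15,27/11) (18,3) (18,18) (15,18)]
2. After x ≤ 20: [(15,27/11) (18,3) (18,18) (15,18)]
3. After y ≥ 0: [(15,27/11) (18,3) (18,18) (15,18)]
4. After y ≤ 8: [(15,8) (15,27/11) (18,3) (18,8)]
5. Canonical ring: [(15,27/11) (18,3) (18,8) (15,8)]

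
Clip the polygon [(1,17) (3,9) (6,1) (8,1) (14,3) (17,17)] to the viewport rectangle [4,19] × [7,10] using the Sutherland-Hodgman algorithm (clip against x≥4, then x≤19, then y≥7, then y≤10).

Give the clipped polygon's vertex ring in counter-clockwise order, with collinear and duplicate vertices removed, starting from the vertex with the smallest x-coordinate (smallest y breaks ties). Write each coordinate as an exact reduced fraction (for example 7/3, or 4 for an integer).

1. After x ≥ 4: [(4,17) (4,19/3) (6,1) (8,1) (14,3) (17,17)]
2. After x ≤ 19: [(4,17) (4,19/3) (6,1) (8,1) (14,3) (17,17)]
3. After y ≥ 7: [(4,17) (4,7) (104/7,7) (17,17)]
4. After y ≤ 10: [(4,10) (4,7) (104/7,7) (31/2,10)]
5. Canonical ring: [(4,7) (104/7,7) (31/2,10) (4,10)]

Clipped polygon: [(4,7) (104/7,7) (31/2,10) (4,10)]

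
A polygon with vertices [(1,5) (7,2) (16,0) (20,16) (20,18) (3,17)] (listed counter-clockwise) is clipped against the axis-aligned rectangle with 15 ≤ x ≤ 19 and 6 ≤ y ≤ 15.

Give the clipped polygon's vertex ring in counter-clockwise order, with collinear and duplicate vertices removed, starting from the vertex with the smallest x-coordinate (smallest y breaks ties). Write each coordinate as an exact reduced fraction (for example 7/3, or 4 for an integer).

1. After x ≥ 15: [(15,2/9) (16,0) (20,16) (20,18) (15,301/17)]
2. After x ≤ 19: [(15,2/9) (16,0) (19,12) (19,305/17) (15,301/17)]
3. After y ≥ 6: [(15,6) (35/2,6) (19,12) (19,305/17) (15,301/17)]
4. After y ≤ 15: [(15,15) (15,6) (35/2,6) (19,12) (19,15)]
5. Canonical ring: [(15,6) (35/2,6) (19,12) (19,15) (15,15)]

Clipped polygon: [(15,6) (35/2,6) (19,12) (19,15) (15,15)]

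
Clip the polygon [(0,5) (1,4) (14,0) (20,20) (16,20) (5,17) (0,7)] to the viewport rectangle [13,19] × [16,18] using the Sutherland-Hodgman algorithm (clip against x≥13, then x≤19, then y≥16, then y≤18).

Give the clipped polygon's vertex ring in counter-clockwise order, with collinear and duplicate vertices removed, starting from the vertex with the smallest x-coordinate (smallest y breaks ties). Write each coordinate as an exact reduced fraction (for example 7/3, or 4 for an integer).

Clipped polygon: [(13,16) (94/5,16) (19,50/3) (19,18) (13,18)]

1. After x ≥ 13: [(13,4/13) (14,0) (20,20) (16,20) (13,211/11)]
2. After x ≤ 19: [(13,4/13) (14,0) (19,50/3) (19,20) (16,20) (13,211/11)]
3. After y ≥ 16: [(13,16) (94/5,16) (19,50/3) (19,20) (16,20) (13,211/11)]
4. After y ≤ 18: [(13,18) (13,16) (94/5,16) (19,50/3) (19,18)]
5. Canonical ring: [(13,16) (94/5,16) (19,50/3) (19,18) (13,18)]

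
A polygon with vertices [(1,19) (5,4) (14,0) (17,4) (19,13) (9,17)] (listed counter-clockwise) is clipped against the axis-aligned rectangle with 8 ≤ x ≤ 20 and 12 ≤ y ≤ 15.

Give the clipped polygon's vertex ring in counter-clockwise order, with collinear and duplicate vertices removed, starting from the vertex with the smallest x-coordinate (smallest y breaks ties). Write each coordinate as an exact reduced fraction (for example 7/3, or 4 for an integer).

1. After x ≥ 8: [(8,69/4) (8,8/3) (14,0) (17,4) (19,13) (9,17)]
2. After x ≤ 20: [(8,69/4) (8,8/3) (14,0) (17,4) (19,13) (9,17)]
3. After y ≥ 12: [(8,69/4) (8,12) (169/9,12) (19,13) (9,17)]
4. After y ≤ 15: [(8,15) (8,12) (169/9,12) (19,13) (14,15)]
5. Canonical ring: [(8,12) (169/9,12) (19,13) (14,15) (8,15)]

Clipped polygon: [(8,12) (169/9,12) (19,13) (14,15) (8,15)]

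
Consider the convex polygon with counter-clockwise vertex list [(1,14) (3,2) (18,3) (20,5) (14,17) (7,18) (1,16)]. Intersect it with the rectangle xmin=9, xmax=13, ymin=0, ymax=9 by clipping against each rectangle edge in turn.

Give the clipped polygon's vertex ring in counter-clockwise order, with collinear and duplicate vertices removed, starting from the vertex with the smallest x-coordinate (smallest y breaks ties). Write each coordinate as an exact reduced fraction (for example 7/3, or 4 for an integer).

Clipped polygon: [(9,12/5) (13,8/3) (13,9) (9,9)]

1. After x ≥ 9: [(9,12/5) (18,3) (20,5) (14,17) (9,124/7)]
2. After x ≤ 13: [(9,12/5) (13,8/3) (13,120/7) (9,124/7)]
3. After y ≥ 0: [(9,12/5) (13,8/3) (13,120/7) (9,124/7)]
4. After y ≤ 9: [(9,9) (9,12/5) (13,8/3) (13,9)]
5. Canonical ring: [(9,12/5) (13,8/3) (13,9) (9,9)]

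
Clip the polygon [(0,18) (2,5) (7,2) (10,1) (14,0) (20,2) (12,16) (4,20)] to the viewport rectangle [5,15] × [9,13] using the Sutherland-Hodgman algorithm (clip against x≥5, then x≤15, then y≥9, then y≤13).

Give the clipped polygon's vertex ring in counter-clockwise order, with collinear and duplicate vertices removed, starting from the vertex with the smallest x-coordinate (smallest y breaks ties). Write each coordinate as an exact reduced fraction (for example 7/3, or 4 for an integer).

1. After x ≥ 5: [(5,16/5) (7,2) (10,1) (14,0) (20,2) (12,16) (5,39/2)]
2. After x ≤ 15: [(5,16/5) (7,2) (10,1) (14,0) (15,1/3) (15,43/4) (12,16) (5,39/2)]
3. After y ≥ 9: [(5,9) (15,9) (15,43/4) (12,16) (5,39/2)]
4. After y ≤ 13: [(5,13) (5,9) (15,9) (15,43/4) (96/7,13)]
5. Canonical ring: [(5,9) (15,9) (15,43/4) (96/7,13) (5,13)]

Clipped polygon: [(5,9) (15,9) (15,43/4) (96/7,13) (5,13)]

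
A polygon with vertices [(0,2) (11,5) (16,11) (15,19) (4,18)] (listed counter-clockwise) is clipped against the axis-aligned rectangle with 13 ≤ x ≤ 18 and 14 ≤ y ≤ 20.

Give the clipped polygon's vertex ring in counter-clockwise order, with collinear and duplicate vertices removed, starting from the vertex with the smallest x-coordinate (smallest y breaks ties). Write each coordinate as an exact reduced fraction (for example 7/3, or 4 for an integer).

1. After x ≥ 13: [(13,37/5) (16,11) (15,19) (13,207/11)]
2. After x ≤ 18: [(13,37/5) (16,11) (15,19) (13,207/11)]
3. After y ≥ 14: [(13,14) (125/8,14) (15,19) (13,207/11)]
4. After y ≤ 20: [(13,14) (125/8,14) (15,19) (13,207/11)]
5. Canonical ring: [(13,14) (125/8,14) (15,19) (13,207/11)]

Clipped polygon: [(13,14) (125/8,14) (15,19) (13,207/11)]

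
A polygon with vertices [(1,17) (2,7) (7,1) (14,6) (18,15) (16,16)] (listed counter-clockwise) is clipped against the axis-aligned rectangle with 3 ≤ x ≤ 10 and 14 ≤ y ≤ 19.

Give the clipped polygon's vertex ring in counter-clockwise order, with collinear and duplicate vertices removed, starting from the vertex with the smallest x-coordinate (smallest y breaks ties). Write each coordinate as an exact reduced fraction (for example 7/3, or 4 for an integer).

1. After x ≥ 3: [(3,253/15) (3,29/5) (7,1) (14,6) (18,15) (16,16)]
2. After x ≤ 10: [(10,82/5) (3,253/15) (3,29/5) (7,1) (10,22/7)]
3. After y ≥ 14: [(10,14) (10,82/5) (3,253/15) (3,14)]
4. After y ≤ 19: [(10,14) (10,82/5) (3,253/15) (3,14)]
5. Canonical ring: [(3,14) (10,14) (10,82/5) (3,253/15)]

Clipped polygon: [(3,14) (10,14) (10,82/5) (3,253/15)]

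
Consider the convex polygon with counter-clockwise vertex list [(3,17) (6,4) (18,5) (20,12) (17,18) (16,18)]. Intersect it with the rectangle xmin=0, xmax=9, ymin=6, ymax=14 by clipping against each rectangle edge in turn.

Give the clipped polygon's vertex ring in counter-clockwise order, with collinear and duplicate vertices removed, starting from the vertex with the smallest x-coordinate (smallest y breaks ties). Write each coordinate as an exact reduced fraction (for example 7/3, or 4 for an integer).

Clipped polygon: [(48/13,14) (72/13,6) (9,6) (9,14)]

1. After x ≥ 0: [(3,17) (6,4) (18,5) (20,12) (17,18) (16,18)]
2. After x ≤ 9: [(9,227/13) (3,17) (6,4) (9,17/4)]
3. After y ≥ 6: [(9,6) (9,227/13) (3,17) (72/13,6)]
4. After y ≤ 14: [(9,6) (9,14) (48/13,14) (72/13,6)]
5. Canonical ring: [(48/13,14) (72/13,6) (9,6) (9,14)]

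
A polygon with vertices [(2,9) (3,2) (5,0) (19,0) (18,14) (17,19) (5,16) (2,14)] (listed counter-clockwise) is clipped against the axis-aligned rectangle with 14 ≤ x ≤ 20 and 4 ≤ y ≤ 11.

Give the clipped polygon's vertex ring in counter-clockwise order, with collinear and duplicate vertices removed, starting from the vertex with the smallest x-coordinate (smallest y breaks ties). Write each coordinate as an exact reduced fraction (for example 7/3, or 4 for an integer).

1. After x ≥ 14: [(14,0) (19,0) (18,14) (17,19) (14,73/4)]
2. After x ≤ 20: [(14,0) (19,0) (18,14) (17,19) (14,73/4)]
3. After y ≥ 4: [(14,4) (131/7,4) (18,14) (17,19) (14,73/4)]
4. After y ≤ 11: [(14,11) (14,4) (131/7,4) (255/14,11)]
5. Canonical ring: [(14,4) (131/7,4) (255/14,11) (14,11)]

Clipped polygon: [(14,4) (131/7,4) (255/14,11) (14,11)]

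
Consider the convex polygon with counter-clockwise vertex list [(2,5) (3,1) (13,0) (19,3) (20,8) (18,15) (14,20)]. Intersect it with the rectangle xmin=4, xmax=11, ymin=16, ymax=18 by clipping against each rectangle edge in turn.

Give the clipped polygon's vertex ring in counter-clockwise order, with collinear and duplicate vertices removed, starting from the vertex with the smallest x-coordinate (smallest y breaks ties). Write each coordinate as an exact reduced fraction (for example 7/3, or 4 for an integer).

1. After x ≥ 4: [(4,15/2) (4,9/10) (13,0) (19,3) (20,8) (18,15) (14,20)]
2. After x ≤ 11: [(11,65/4) (4,15/2) (4,9/10) (11,1/5)]
3. After y ≥ 16: [(11,16) (11,65/4) (54/5,16)]
4. After y ≤ 18: [(11,16) (11,65/4) (54/5,16)]
5. Canonical ring: [(54/5,16) (11,16) (11,65/4)]

Clipped polygon: [(54/5,16) (11,16) (11,65/4)]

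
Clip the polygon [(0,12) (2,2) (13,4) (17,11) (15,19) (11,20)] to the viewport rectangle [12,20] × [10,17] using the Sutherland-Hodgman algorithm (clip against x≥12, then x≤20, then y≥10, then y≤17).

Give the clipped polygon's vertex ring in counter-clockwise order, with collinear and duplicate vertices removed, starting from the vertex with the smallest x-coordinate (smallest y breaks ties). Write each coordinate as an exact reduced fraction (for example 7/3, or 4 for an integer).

Clipped polygon: [(12,10) (115/7,10) (17,11) (31/2,17) (12,17)]

1. After x ≥ 12: [(12,42/11) (13,4) (17,11) (15,19) (12,79/4)]
2. After x ≤ 20: [(12,42/11) (13,4) (17,11) (15,19) (12,79/4)]
3. After y ≥ 10: [(12,10) (115/7,10) (17,11) (15,19) (12,79/4)]
4. After y ≤ 17: [(12,17) (12,10) (115/7,10) (17,11) (31/2,17)]
5. Canonical ring: [(12,10) (115/7,10) (17,11) (31/2,17) (12,17)]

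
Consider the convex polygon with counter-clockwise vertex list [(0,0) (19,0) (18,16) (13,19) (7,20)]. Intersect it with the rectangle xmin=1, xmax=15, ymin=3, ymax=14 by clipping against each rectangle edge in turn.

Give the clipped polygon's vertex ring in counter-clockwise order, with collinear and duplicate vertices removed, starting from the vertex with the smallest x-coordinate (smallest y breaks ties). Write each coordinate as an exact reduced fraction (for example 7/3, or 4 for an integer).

1. After x ≥ 1: [(1,20/7) (1,0) (19,0) (18,16) (13,19) (7,20)]
2. After x ≤ 15: [(1,20/7) (1,0) (15,0) (15,89/5) (13,19) (7,20)]
3. After y ≥ 3: [(21/20,3) (15,3) (15,89/5) (13,19) (7,20)]
4. After y ≤ 14: [(49/10,14) (21/20,3) (15,3) (15,14)]
5. Canonical ring: [(21/20,3) (15,3) (15,14) (49/10,14)]

Clipped polygon: [(21/20,3) (15,3) (15,14) (49/10,14)]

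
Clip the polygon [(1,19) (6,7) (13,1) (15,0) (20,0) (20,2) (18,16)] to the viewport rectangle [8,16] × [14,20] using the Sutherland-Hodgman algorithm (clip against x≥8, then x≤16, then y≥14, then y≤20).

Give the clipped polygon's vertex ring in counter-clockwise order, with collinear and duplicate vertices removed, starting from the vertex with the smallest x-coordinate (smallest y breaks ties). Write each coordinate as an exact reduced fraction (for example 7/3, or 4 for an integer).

1. After x ≥ 8: [(8,302/17) (8,37/7) (13,1) (15,0) (20,0) (20,2) (18,16)]
2. After x ≤ 16: [(16,278/17) (8,302/17) (8,37/7) (13,1) (15,0) (16,0)]
3. After y ≥ 14: [(16,14) (16,278/17) (8,302/17) (8,14)]
4. After y ≤ 20: [(16,14) (16,278/17) (8,302/17) (8,14)]
5. Canonical ring: [(8,14) (16,14) (16,278/17) (8,302/17)]

Clipped polygon: [(8,14) (16,14) (16,278/17) (8,302/17)]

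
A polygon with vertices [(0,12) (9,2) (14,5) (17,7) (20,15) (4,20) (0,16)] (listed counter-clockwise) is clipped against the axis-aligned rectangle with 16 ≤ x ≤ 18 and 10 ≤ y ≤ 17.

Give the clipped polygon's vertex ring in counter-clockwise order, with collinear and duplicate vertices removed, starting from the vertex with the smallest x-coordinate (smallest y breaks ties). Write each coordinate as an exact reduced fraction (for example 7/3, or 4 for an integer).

Clipped polygon: [(16,10) (18,10) (18,125/8) (16,65/4)]

1. After x ≥ 16: [(16,19/3) (17,7) (20,15) (16,65/4)]
2. After x ≤ 18: [(16,19/3) (17,7) (18,29/3) (18,125/8) (16,65/4)]
3. After y ≥ 10: [(16,10) (18,10) (18,125/8) (16,65/4)]
4. After y ≤ 17: [(16,10) (18,10) (18,125/8) (16,65/4)]
5. Canonical ring: [(16,10) (18,10) (18,125/8) (16,65/4)]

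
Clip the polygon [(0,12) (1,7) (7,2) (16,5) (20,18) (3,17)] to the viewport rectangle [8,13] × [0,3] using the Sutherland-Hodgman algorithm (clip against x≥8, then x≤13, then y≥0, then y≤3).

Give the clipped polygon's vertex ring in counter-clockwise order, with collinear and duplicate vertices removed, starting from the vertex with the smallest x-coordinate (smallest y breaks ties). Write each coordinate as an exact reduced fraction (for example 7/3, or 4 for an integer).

Clipped polygon: [(8,7/3) (10,3) (8,3)]

1. After x ≥ 8: [(8,7/3) (16,5) (20,18) (8,294/17)]
2. After x ≤ 13: [(8,7/3) (13,4) (13,299/17) (8,294/17)]
3. After y ≥ 0: [(8,7/3) (13,4) (13,299/17) (8,294/17)]
4. After y ≤ 3: [(8,3) (8,7/3) (10,3)]
5. Canonical ring: [(8,7/3) (10,3) (8,3)]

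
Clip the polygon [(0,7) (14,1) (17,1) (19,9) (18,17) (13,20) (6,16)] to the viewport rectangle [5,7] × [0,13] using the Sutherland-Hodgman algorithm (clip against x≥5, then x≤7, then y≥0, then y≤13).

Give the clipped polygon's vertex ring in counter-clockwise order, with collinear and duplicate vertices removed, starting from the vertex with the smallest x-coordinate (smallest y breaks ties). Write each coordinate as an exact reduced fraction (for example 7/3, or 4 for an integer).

1. After x ≥ 5: [(5,29/2) (5,34/7) (14,1) (17,1) (19,9) (18,17) (13,20) (6,16)]
2. After x ≤ 7: [(5,29/2) (5,34/7) (7,4) (7,116/7) (6,16)]
3. After y ≥ 0: [(5,29/2) (5,34/7) (7,4) (7,116/7) (6,16)]
4. After y ≤ 13: [(5,13) (5,34/7) (7,4) (7,13)]
5. Canonical ring: [(5,34/7) (7,4) (7,13) (5,13)]

Clipped polygon: [(5,34/7) (7,4) (7,13) (5,13)]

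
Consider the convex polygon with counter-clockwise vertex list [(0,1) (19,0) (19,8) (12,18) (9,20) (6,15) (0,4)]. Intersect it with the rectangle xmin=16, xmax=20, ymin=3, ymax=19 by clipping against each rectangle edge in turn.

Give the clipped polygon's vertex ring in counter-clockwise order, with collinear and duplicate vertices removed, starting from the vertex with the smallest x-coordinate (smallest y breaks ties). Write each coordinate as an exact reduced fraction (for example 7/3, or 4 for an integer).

Clipped polygon: [(16,3) (19,3) (19,8) (16,86/7)]

1. After x ≥ 16: [(16,3/19) (19,0) (19,8) (16,86/7)]
2. After x ≤ 20: [(16,3/19) (19,0) (19,8) (16,86/7)]
3. After y ≥ 3: [(16,3) (19,3) (19,8) (16,86/7)]
4. After y ≤ 19: [(16,3) (19,3) (19,8) (16,86/7)]
5. Canonical ring: [(16,3) (19,3) (19,8) (16,86/7)]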